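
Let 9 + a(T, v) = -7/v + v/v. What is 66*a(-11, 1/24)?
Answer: -11616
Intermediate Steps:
a(T, v) = -8 - 7/v (a(T, v) = -9 + (-7/v + v/v) = -9 + (-7/v + 1) = -9 + (1 - 7/v) = -8 - 7/v)
66*a(-11, 1/24) = 66*(-8 - 7/(1/24)) = 66*(-8 - 7/(1*(1/24))) = 66*(-8 - 7/1/24) = 66*(-8 - 7*24) = 66*(-8 - 168) = 66*(-176) = -11616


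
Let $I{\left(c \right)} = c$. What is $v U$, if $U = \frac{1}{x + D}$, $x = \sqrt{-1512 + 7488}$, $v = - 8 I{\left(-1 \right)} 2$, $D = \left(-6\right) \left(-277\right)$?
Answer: $\frac{2216}{229689} - \frac{8 \sqrt{166}}{229689} \approx 0.0091991$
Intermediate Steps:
$D = 1662$
$v = 16$ ($v = \left(-8\right) \left(-1\right) 2 = 8 \cdot 2 = 16$)
$x = 6 \sqrt{166}$ ($x = \sqrt{5976} = 6 \sqrt{166} \approx 77.305$)
$U = \frac{1}{1662 + 6 \sqrt{166}}$ ($U = \frac{1}{6 \sqrt{166} + 1662} = \frac{1}{1662 + 6 \sqrt{166}} \approx 0.00057494$)
$v U = 16 \left(\frac{277}{459378} - \frac{\sqrt{166}}{459378}\right) = \frac{2216}{229689} - \frac{8 \sqrt{166}}{229689}$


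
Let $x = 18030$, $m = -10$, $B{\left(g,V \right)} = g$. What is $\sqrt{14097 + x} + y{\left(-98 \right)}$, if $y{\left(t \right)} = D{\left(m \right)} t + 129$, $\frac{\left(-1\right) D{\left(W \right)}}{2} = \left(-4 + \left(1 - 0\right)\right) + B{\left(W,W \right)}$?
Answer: $-2419 + \sqrt{32127} \approx -2239.8$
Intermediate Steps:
$D{\left(W \right)} = 6 - 2 W$ ($D{\left(W \right)} = - 2 \left(\left(-4 + \left(1 - 0\right)\right) + W\right) = - 2 \left(\left(-4 + \left(1 + 0\right)\right) + W\right) = - 2 \left(\left(-4 + 1\right) + W\right) = - 2 \left(-3 + W\right) = 6 - 2 W$)
$y{\left(t \right)} = 129 + 26 t$ ($y{\left(t \right)} = \left(6 - -20\right) t + 129 = \left(6 + 20\right) t + 129 = 26 t + 129 = 129 + 26 t$)
$\sqrt{14097 + x} + y{\left(-98 \right)} = \sqrt{14097 + 18030} + \left(129 + 26 \left(-98\right)\right) = \sqrt{32127} + \left(129 - 2548\right) = \sqrt{32127} - 2419 = -2419 + \sqrt{32127}$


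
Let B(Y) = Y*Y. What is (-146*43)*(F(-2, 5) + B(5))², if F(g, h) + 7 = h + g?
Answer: -2768598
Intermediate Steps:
B(Y) = Y²
F(g, h) = -7 + g + h (F(g, h) = -7 + (h + g) = -7 + (g + h) = -7 + g + h)
(-146*43)*(F(-2, 5) + B(5))² = (-146*43)*((-7 - 2 + 5) + 5²)² = -6278*(-4 + 25)² = -6278*21² = -6278*441 = -2768598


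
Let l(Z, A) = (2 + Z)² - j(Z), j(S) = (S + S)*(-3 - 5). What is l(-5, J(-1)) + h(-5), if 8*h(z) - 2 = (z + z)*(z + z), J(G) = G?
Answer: -233/4 ≈ -58.250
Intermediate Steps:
j(S) = -16*S (j(S) = (2*S)*(-8) = -16*S)
l(Z, A) = (2 + Z)² + 16*Z (l(Z, A) = (2 + Z)² - (-16)*Z = (2 + Z)² + 16*Z)
h(z) = ¼ + z²/2 (h(z) = ¼ + ((z + z)*(z + z))/8 = ¼ + ((2*z)*(2*z))/8 = ¼ + (4*z²)/8 = ¼ + z²/2)
l(-5, J(-1)) + h(-5) = ((2 - 5)² + 16*(-5)) + (¼ + (½)*(-5)²) = ((-3)² - 80) + (¼ + (½)*25) = (9 - 80) + (¼ + 25/2) = -71 + 51/4 = -233/4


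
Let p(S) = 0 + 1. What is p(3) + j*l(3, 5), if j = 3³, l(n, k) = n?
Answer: 82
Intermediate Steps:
j = 27
p(S) = 1
p(3) + j*l(3, 5) = 1 + 27*3 = 1 + 81 = 82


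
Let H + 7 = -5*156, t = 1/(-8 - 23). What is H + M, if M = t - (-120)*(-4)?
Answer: -39278/31 ≈ -1267.0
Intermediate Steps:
t = -1/31 (t = 1/(-31) = -1/31 ≈ -0.032258)
H = -787 (H = -7 - 5*156 = -7 - 780 = -787)
M = -14881/31 (M = -1/31 - (-120)*(-4) = -1/31 - 24*20 = -1/31 - 480 = -14881/31 ≈ -480.03)
H + M = -787 - 14881/31 = -39278/31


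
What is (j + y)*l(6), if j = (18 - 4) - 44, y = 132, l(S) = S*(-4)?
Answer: -2448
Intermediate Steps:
l(S) = -4*S
j = -30 (j = 14 - 44 = -30)
(j + y)*l(6) = (-30 + 132)*(-4*6) = 102*(-24) = -2448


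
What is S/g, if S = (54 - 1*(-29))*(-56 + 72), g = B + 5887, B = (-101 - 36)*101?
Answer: -664/3975 ≈ -0.16704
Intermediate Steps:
B = -13837 (B = -137*101 = -13837)
g = -7950 (g = -13837 + 5887 = -7950)
S = 1328 (S = (54 + 29)*16 = 83*16 = 1328)
S/g = 1328/(-7950) = 1328*(-1/7950) = -664/3975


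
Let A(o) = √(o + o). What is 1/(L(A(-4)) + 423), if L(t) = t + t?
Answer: 423/178961 - 4*I*√2/178961 ≈ 0.0023636 - 3.1609e-5*I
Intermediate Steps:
A(o) = √2*√o (A(o) = √(2*o) = √2*√o)
L(t) = 2*t
1/(L(A(-4)) + 423) = 1/(2*(√2*√(-4)) + 423) = 1/(2*(√2*(2*I)) + 423) = 1/(2*(2*I*√2) + 423) = 1/(4*I*√2 + 423) = 1/(423 + 4*I*√2)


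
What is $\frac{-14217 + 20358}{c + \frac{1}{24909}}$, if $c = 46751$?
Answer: $\frac{152966169}{1164520660} \approx 0.13136$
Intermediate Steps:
$\frac{-14217 + 20358}{c + \frac{1}{24909}} = \frac{-14217 + 20358}{46751 + \frac{1}{24909}} = \frac{6141}{46751 + \frac{1}{24909}} = \frac{6141}{\frac{1164520660}{24909}} = 6141 \cdot \frac{24909}{1164520660} = \frac{152966169}{1164520660}$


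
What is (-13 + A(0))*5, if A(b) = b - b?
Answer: -65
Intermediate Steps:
A(b) = 0
(-13 + A(0))*5 = (-13 + 0)*5 = -13*5 = -65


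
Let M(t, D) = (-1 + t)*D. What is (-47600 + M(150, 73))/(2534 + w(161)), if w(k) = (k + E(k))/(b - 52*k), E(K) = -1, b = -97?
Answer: -311007087/21460286 ≈ -14.492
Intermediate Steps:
M(t, D) = D*(-1 + t)
w(k) = (-1 + k)/(-97 - 52*k) (w(k) = (k - 1)/(-97 - 52*k) = (-1 + k)/(-97 - 52*k))
(-47600 + M(150, 73))/(2534 + w(161)) = (-47600 + 73*(-1 + 150))/(2534 + (1 - 1*161)/(97 + 52*161)) = (-47600 + 73*149)/(2534 + (1 - 161)/(97 + 8372)) = (-47600 + 10877)/(2534 - 160/8469) = -36723/(2534 + (1/8469)*(-160)) = -36723/(2534 - 160/8469) = -36723/21460286/8469 = -36723*8469/21460286 = -311007087/21460286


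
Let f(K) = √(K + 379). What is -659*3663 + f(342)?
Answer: -2413917 + √721 ≈ -2.4139e+6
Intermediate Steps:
f(K) = √(379 + K)
-659*3663 + f(342) = -659*3663 + √(379 + 342) = -2413917 + √721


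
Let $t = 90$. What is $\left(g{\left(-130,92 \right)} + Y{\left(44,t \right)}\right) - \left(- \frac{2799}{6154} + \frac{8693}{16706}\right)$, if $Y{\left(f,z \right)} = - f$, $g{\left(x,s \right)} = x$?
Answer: $- \frac{4473863651}{25702181} \approx -174.07$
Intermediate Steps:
$\left(g{\left(-130,92 \right)} + Y{\left(44,t \right)}\right) - \left(- \frac{2799}{6154} + \frac{8693}{16706}\right) = \left(-130 - 44\right) - \left(- \frac{2799}{6154} + \frac{8693}{16706}\right) = \left(-130 - 44\right) - \frac{1684157}{25702181} = -174 + \left(\frac{2799}{6154} - \frac{8693}{16706}\right) = -174 - \frac{1684157}{25702181} = - \frac{4473863651}{25702181}$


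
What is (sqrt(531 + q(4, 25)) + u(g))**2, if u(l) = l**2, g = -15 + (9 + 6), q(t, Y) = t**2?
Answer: 547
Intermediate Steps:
g = 0 (g = -15 + 15 = 0)
(sqrt(531 + q(4, 25)) + u(g))**2 = (sqrt(531 + 4**2) + 0**2)**2 = (sqrt(531 + 16) + 0)**2 = (sqrt(547) + 0)**2 = (sqrt(547))**2 = 547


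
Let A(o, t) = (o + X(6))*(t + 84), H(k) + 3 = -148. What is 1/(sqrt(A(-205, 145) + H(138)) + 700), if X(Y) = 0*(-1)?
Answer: 25/19182 - 29*I*sqrt(14)/268548 ≈ 0.0013033 - 0.00040405*I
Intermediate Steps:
X(Y) = 0
H(k) = -151 (H(k) = -3 - 148 = -151)
A(o, t) = o*(84 + t) (A(o, t) = (o + 0)*(t + 84) = o*(84 + t))
1/(sqrt(A(-205, 145) + H(138)) + 700) = 1/(sqrt(-205*(84 + 145) - 151) + 700) = 1/(sqrt(-205*229 - 151) + 700) = 1/(sqrt(-46945 - 151) + 700) = 1/(sqrt(-47096) + 700) = 1/(58*I*sqrt(14) + 700) = 1/(700 + 58*I*sqrt(14))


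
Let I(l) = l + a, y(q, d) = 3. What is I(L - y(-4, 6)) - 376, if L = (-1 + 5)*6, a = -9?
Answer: -364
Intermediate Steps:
L = 24 (L = 4*6 = 24)
I(l) = -9 + l (I(l) = l - 9 = -9 + l)
I(L - y(-4, 6)) - 376 = (-9 + (24 - 1*3)) - 376 = (-9 + (24 - 3)) - 376 = (-9 + 21) - 376 = 12 - 376 = -364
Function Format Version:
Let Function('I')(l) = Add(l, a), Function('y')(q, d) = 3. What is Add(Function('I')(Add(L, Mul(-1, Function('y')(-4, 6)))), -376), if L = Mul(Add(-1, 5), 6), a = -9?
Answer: -364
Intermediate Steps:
L = 24 (L = Mul(4, 6) = 24)
Function('I')(l) = Add(-9, l) (Function('I')(l) = Add(l, -9) = Add(-9, l))
Add(Function('I')(Add(L, Mul(-1, Function('y')(-4, 6)))), -376) = Add(Add(-9, Add(24, Mul(-1, 3))), -376) = Add(Add(-9, Add(24, -3)), -376) = Add(Add(-9, 21), -376) = Add(12, -376) = -364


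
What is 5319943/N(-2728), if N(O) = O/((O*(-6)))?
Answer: -31919658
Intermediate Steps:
N(O) = -1/6 (N(O) = O/((-6*O)) = O*(-1/(6*O)) = -1/6)
5319943/N(-2728) = 5319943/(-1/6) = 5319943*(-6) = -31919658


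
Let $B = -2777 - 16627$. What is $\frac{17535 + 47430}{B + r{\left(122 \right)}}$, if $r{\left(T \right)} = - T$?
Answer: $- \frac{64965}{19526} \approx -3.3271$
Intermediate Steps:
$B = -19404$
$\frac{17535 + 47430}{B + r{\left(122 \right)}} = \frac{17535 + 47430}{-19404 - 122} = \frac{64965}{-19404 - 122} = \frac{64965}{-19526} = 64965 \left(- \frac{1}{19526}\right) = - \frac{64965}{19526}$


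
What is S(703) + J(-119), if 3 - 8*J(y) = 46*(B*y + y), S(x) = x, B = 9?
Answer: 60367/8 ≈ 7545.9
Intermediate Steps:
J(y) = 3/8 - 115*y/2 (J(y) = 3/8 - 23*(9*y + y)/4 = 3/8 - 23*10*y/4 = 3/8 - 115*y/2)
S(703) + J(-119) = 703 + (3/8 - 115/2*(-119)) = 703 + (3/8 + 13685/2) = 703 + 54743/8 = 60367/8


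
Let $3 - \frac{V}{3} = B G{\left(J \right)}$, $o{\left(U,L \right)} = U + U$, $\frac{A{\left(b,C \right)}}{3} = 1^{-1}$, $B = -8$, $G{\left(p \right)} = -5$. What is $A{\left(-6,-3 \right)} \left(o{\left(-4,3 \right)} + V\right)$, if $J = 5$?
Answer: $-357$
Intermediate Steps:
$A{\left(b,C \right)} = 3$ ($A{\left(b,C \right)} = \frac{3}{1} = 3 \cdot 1 = 3$)
$o{\left(U,L \right)} = 2 U$
$V = -111$ ($V = 9 - 3 \left(\left(-8\right) \left(-5\right)\right) = 9 - 120 = -111$)
$A{\left(-6,-3 \right)} \left(o{\left(-4,3 \right)} + V\right) = 3 \left(2 \left(-4\right) - 111\right) = 3 \left(-8 - 111\right) = 3 \left(-119\right) = -357$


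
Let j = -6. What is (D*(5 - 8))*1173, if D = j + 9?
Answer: -10557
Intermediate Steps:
D = 3 (D = -6 + 9 = 3)
(D*(5 - 8))*1173 = (3*(5 - 8))*1173 = (3*(-3))*1173 = -9*1173 = -10557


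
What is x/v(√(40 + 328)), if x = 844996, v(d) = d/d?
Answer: 844996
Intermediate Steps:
v(d) = 1
x/v(√(40 + 328)) = 844996/1 = 844996*1 = 844996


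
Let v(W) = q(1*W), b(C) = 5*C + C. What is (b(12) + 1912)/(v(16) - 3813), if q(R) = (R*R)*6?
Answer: -1984/2277 ≈ -0.87132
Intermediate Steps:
b(C) = 6*C
q(R) = 6*R² (q(R) = R²*6 = 6*R²)
v(W) = 6*W² (v(W) = 6*(1*W)² = 6*W²)
(b(12) + 1912)/(v(16) - 3813) = (6*12 + 1912)/(6*16² - 3813) = (72 + 1912)/(6*256 - 3813) = 1984/(1536 - 3813) = 1984/(-2277) = 1984*(-1/2277) = -1984/2277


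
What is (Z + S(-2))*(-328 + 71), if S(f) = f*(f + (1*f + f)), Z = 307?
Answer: -81983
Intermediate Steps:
S(f) = 3*f² (S(f) = f*(f + (f + f)) = f*(f + 2*f) = f*(3*f) = 3*f²)
(Z + S(-2))*(-328 + 71) = (307 + 3*(-2)²)*(-328 + 71) = (307 + 3*4)*(-257) = (307 + 12)*(-257) = 319*(-257) = -81983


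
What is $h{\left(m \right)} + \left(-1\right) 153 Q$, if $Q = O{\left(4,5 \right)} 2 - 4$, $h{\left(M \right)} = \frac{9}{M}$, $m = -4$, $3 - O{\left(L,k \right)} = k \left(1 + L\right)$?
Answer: $\frac{29367}{4} \approx 7341.8$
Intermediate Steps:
$O{\left(L,k \right)} = 3 - k \left(1 + L\right)$
$Q = -48$ ($Q = \left(3 - 5 - 4 \cdot 5\right) 2 - 4 = \left(3 - 5 - 20\right) 2 - 4 = \left(-22\right) 2 - 4 = -44 - 4 = -48$)
$h{\left(m \right)} + \left(-1\right) 153 Q = \frac{9}{-4} + \left(-1\right) 153 \left(-48\right) = 9 \left(- \frac{1}{4}\right) - -7344 = - \frac{9}{4} + 7344 = \frac{29367}{4}$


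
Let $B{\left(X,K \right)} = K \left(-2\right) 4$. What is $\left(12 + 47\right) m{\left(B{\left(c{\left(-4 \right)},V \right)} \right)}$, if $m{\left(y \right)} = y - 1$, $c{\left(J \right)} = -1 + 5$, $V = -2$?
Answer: $885$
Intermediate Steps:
$c{\left(J \right)} = 4$
$B{\left(X,K \right)} = - 8 K$ ($B{\left(X,K \right)} = - 2 K 4 = - 8 K$)
$m{\left(y \right)} = -1 + y$ ($m{\left(y \right)} = y - 1 = -1 + y$)
$\left(12 + 47\right) m{\left(B{\left(c{\left(-4 \right)},V \right)} \right)} = \left(12 + 47\right) \left(-1 - -16\right) = 59 \left(-1 + 16\right) = 59 \cdot 15 = 885$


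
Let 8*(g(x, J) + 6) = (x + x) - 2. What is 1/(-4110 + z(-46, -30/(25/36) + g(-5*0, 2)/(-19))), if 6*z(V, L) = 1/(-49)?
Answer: -294/1208341 ≈ -0.00024331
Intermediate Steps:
g(x, J) = -25/4 + x/4 (g(x, J) = -6 + ((x + x) - 2)/8 = -6 + (2*x - 2)/8 = -6 + (-2 + 2*x)/8 = -6 + (-¼ + x/4) = -25/4 + x/4)
z(V, L) = -1/294 (z(V, L) = (⅙)/(-49) = (⅙)*(-1/49) = -1/294)
1/(-4110 + z(-46, -30/(25/36) + g(-5*0, 2)/(-19))) = 1/(-4110 - 1/294) = 1/(-1208341/294) = -294/1208341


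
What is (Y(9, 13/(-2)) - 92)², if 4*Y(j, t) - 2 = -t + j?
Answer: 491401/64 ≈ 7678.1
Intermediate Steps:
Y(j, t) = ½ - t/4 + j/4 (Y(j, t) = ½ + (-t + j)/4 = ½ + (j - t)/4 = ½ + (-t/4 + j/4) = ½ - t/4 + j/4)
(Y(9, 13/(-2)) - 92)² = ((½ - 13/(4*(-2)) + (¼)*9) - 92)² = ((½ - 13*(-1)/(4*2) + 9/4) - 92)² = ((½ - ¼*(-13/2) + 9/4) - 92)² = ((½ + 13/8 + 9/4) - 92)² = (35/8 - 92)² = (-701/8)² = 491401/64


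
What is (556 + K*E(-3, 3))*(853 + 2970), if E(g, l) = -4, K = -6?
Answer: 2217340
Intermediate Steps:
(556 + K*E(-3, 3))*(853 + 2970) = (556 - 6*(-4))*(853 + 2970) = (556 + 24)*3823 = 580*3823 = 2217340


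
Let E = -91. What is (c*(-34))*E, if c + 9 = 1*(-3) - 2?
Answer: -43316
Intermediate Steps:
c = -14 (c = -9 + (1*(-3) - 2) = -9 + (-3 - 2) = -9 - 5 = -14)
(c*(-34))*E = -14*(-34)*(-91) = 476*(-91) = -43316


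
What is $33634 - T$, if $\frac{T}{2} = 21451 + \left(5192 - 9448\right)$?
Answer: $-756$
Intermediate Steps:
$T = 34390$ ($T = 2 \left(21451 + \left(5192 - 9448\right)\right) = 2 \left(21451 - 4256\right) = 2 \cdot 17195 = 34390$)
$33634 - T = 33634 - 34390 = -756$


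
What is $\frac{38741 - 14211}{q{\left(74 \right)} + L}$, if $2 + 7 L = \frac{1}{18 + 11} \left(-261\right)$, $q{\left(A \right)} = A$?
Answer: $\frac{171710}{507} \approx 338.68$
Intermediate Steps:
$L = - \frac{11}{7}$ ($L = - \frac{2}{7} + \frac{\frac{1}{18 + 11} \left(-261\right)}{7} = - \frac{2}{7} + \frac{\frac{1}{29} \left(-261\right)}{7} = - \frac{2}{7} + \frac{1}{7} \left(-9\right) = - \frac{2}{7} - \frac{9}{7} = - \frac{11}{7} \approx -1.5714$)
$\frac{38741 - 14211}{q{\left(74 \right)} + L} = \frac{38741 - 14211}{74 - \frac{11}{7}} = \frac{24530}{\frac{507}{7}} = 24530 \cdot \frac{7}{507} = \frac{171710}{507}$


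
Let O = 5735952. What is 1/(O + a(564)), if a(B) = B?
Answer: 1/5736516 ≈ 1.7432e-7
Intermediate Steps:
1/(O + a(564)) = 1/(5735952 + 564) = 1/5736516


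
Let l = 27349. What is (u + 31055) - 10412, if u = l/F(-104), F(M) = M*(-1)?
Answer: 2174221/104 ≈ 20906.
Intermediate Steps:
F(M) = -M
u = 27349/104 (u = 27349/((-1*(-104))) = 27349/104 ≈ 262.97)
(u + 31055) - 10412 = (27349/104 + 31055) - 10412 = 3257069/104 - 10412 = 2174221/104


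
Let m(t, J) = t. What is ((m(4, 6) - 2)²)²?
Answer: 16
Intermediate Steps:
((m(4, 6) - 2)²)² = ((4 - 2)²)² = (2²)² = 4² = 16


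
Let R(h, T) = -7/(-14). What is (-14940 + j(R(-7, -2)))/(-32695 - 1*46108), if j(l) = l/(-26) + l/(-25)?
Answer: 19422051/102443900 ≈ 0.18959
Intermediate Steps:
R(h, T) = ½ (R(h, T) = -7*(-1/14) = ½)
j(l) = -51*l/650 (j(l) = l*(-1/26) + l*(-1/25) = -l/26 - l/25 = -51*l/650)
(-14940 + j(R(-7, -2)))/(-32695 - 1*46108) = (-14940 - 51/650*½)/(-32695 - 1*46108) = (-14940 - 51/1300)/(-32695 - 46108) = -19422051/1300/(-78803) = -19422051/1300*(-1/78803) = 19422051/102443900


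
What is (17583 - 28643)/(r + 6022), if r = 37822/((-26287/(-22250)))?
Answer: -145367110/499919907 ≈ -0.29078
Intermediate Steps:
r = 841539500/26287 (r = 37822/((-26287*(-1/22250))) = 37822/(26287/22250) = 37822*(22250/26287) = 841539500/26287 ≈ 32014.)
(17583 - 28643)/(r + 6022) = (17583 - 28643)/(841539500/26287 + 6022) = -11060/999839814/26287 = -11060*26287/999839814 = -145367110/499919907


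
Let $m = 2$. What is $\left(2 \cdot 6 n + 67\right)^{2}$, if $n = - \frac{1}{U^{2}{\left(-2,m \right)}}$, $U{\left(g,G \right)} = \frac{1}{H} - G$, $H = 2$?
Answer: $\frac{34225}{9} \approx 3802.8$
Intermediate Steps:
$U{\left(g,G \right)} = \frac{1}{2} - G$
$n = - \frac{4}{9}$ ($n = - \frac{1}{\left(\frac{1}{2} - 2\right)^{2}} = - \frac{1}{\left(- \frac{3}{2}\right)^{2}} = - \frac{1}{\frac{9}{4}} = \left(-1\right) \frac{4}{9} = - \frac{4}{9} \approx -0.44444$)
$\left(2 \cdot 6 n + 67\right)^{2} = \left(2 \cdot 6 \left(- \frac{4}{9}\right) + 67\right)^{2} = \left(12 \left(- \frac{4}{9}\right) + 67\right)^{2} = \left(- \frac{16}{3} + 67\right)^{2} = \left(\frac{185}{3}\right)^{2} = \frac{34225}{9}$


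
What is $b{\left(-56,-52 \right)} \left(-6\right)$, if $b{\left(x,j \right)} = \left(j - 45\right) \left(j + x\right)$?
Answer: $-62856$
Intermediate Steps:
$b{\left(x,j \right)} = \left(-45 + j\right) \left(j + x\right)$
$b{\left(-56,-52 \right)} \left(-6\right) = \left(\left(-52\right)^{2} - -2340 - -2520 - -2912\right) \left(-6\right) = \left(2704 + 2340 + 2520 + 2912\right) \left(-6\right) = 10476 \left(-6\right) = -62856$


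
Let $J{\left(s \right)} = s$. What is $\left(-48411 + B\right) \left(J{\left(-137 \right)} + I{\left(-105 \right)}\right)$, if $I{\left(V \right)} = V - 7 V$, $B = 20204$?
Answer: $-13906051$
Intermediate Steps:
$I{\left(V \right)} = - 6 V$
$\left(-48411 + B\right) \left(J{\left(-137 \right)} + I{\left(-105 \right)}\right) = \left(-48411 + 20204\right) \left(-137 - -630\right) = - 28207 \left(-137 + 630\right) = \left(-28207\right) 493 = -13906051$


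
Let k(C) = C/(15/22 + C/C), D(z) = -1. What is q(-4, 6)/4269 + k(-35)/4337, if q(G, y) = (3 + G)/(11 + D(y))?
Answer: -33031769/6850421610 ≈ -0.0048219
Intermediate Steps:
k(C) = 22*C/37 (k(C) = C/(15*(1/22) + 1) = C/(15/22 + 1) = C/(37/22) = C*(22/37) = 22*C/37)
q(G, y) = 3/10 + G/10 (q(G, y) = (3 + G)/(11 - 1) = (3 + G)/10 = (3 + G)*(⅒) = 3/10 + G/10)
q(-4, 6)/4269 + k(-35)/4337 = (3/10 + (⅒)*(-4))/4269 + ((22/37)*(-35))/4337 = (3/10 - ⅖)*(1/4269) - 770/37*1/4337 = -⅒*1/4269 - 770/160469 = -1/42690 - 770/160469 = -33031769/6850421610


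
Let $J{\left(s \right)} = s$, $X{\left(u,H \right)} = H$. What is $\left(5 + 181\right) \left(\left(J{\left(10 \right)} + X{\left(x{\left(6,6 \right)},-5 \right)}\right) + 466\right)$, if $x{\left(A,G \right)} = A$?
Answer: $87606$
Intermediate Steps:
$\left(5 + 181\right) \left(\left(J{\left(10 \right)} + X{\left(x{\left(6,6 \right)},-5 \right)}\right) + 466\right) = \left(5 + 181\right) \left(\left(10 - 5\right) + 466\right) = 186 \left(5 + 466\right) = 186 \cdot 471 = 87606$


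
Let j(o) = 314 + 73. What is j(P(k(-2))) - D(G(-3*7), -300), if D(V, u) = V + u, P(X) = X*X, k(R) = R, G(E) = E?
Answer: 708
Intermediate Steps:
P(X) = X**2
j(o) = 387
j(P(k(-2))) - D(G(-3*7), -300) = 387 - (-3*7 - 300) = 387 - (-21 - 300) = 387 - 1*(-321) = 387 + 321 = 708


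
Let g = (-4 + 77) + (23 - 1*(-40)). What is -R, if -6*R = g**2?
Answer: 9248/3 ≈ 3082.7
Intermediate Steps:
g = 136 (g = 73 + (23 + 40) = 73 + 63 = 136)
R = -9248/3 (R = -1/6*136**2 = -1/6*18496 = -9248/3 ≈ -3082.7)
-R = -1*(-9248/3) = 9248/3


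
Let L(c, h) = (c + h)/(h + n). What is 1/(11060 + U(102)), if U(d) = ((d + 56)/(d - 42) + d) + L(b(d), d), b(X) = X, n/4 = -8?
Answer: 42/469037 ≈ 8.9545e-5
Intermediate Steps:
n = -32 (n = 4*(-8) = -32)
L(c, h) = (c + h)/(-32 + h) (L(c, h) = (c + h)/(h - 32) = (c + h)/(-32 + h))
U(d) = d + (56 + d)/(-42 + d) + 2*d/(-32 + d) (U(d) = ((d + 56)/(d - 42) + d) + (d + d)/(-32 + d) = ((56 + d)/(-42 + d) + d) + (2*d)/(-32 + d) = ((56 + d)/(-42 + d) + d) + 2*d/(-32 + d) = (d + (56 + d)/(-42 + d)) + 2*d/(-32 + d) = d + (56 + d)/(-42 + d) + 2*d/(-32 + d))
1/(11060 + U(102)) = 1/(11060 + (-1792 + 102³ - 71*102² + 1284*102)/(1344 + 102² - 74*102)) = 1/(11060 + (-1792 + 1061208 - 71*10404 + 130968)/(1344 + 10404 - 7548)) = 1/(11060 + (-1792 + 1061208 - 738684 + 130968)/4200) = 1/(11060 + (1/4200)*451700) = 1/(11060 + 4517/42) = 1/(469037/42) = 42/469037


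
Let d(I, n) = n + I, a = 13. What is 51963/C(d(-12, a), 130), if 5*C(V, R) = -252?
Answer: -86605/84 ≈ -1031.0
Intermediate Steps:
d(I, n) = I + n
C(V, R) = -252/5 (C(V, R) = (⅕)*(-252) = -252/5)
51963/C(d(-12, a), 130) = 51963/(-252/5) = 51963*(-5/252) = -86605/84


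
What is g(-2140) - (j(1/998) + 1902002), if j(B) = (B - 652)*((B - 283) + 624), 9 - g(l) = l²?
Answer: -6234248682667/996004 ≈ -6.2593e+6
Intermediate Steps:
g(l) = 9 - l²
j(B) = (-652 + B)*(341 + B) (j(B) = (-652 + B)*((-283 + B) + 624) = (-652 + B)*(341 + B))
g(-2140) - (j(1/998) + 1902002) = (9 - 1*(-2140)²) - ((-222332 + (1/998)² - 311/998) + 1902002) = (9 - 1*4579600) - ((-222332 + (1/998)² - 311*1/998) + 1902002) = (9 - 4579600) - ((-222332 + 1/996004 - 311/998) + 1902002) = -4579591 - (-221443871705/996004 + 1902002) = -4579591 - 1*1672957728303/996004 = -4579591 - 1672957728303/996004 = -6234248682667/996004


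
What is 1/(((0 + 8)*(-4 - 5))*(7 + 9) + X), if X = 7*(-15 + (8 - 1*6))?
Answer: -1/1243 ≈ -0.00080451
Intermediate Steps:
X = -91 (X = 7*(-15 + (8 - 6)) = 7*(-15 + 2) = 7*(-13) = -91)
1/(((0 + 8)*(-4 - 5))*(7 + 9) + X) = 1/(((0 + 8)*(-4 - 5))*(7 + 9) - 91) = 1/((8*(-9))*16 - 91) = 1/(-72*16 - 91) = 1/(-1152 - 91) = 1/(-1243) = -1/1243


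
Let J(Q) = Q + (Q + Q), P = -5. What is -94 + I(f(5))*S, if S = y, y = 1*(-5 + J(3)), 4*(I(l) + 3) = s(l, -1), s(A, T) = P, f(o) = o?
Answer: -111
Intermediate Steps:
s(A, T) = -5
I(l) = -17/4 (I(l) = -3 + (¼)*(-5) = -3 - 5/4 = -17/4)
J(Q) = 3*Q (J(Q) = Q + 2*Q = 3*Q)
y = 4 (y = 1*(-5 + 3*3) = 1*(-5 + 9) = 1*4 = 4)
S = 4
-94 + I(f(5))*S = -94 - 17/4*4 = -94 - 17 = -111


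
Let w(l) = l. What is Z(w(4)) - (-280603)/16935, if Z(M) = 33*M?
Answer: 2516023/16935 ≈ 148.57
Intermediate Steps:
Z(w(4)) - (-280603)/16935 = 33*4 - (-280603)/16935 = 132 - (-280603)/16935 = 132 - 1*(-280603/16935) = 132 + 280603/16935 = 2516023/16935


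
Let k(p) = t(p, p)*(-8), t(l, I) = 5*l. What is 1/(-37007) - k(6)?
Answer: 8881679/37007 ≈ 240.00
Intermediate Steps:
k(p) = -40*p (k(p) = (5*p)*(-8) = -40*p)
1/(-37007) - k(6) = 1/(-37007) - (-40)*6 = -1/37007 - 1*(-240) = -1/37007 + 240 = 8881679/37007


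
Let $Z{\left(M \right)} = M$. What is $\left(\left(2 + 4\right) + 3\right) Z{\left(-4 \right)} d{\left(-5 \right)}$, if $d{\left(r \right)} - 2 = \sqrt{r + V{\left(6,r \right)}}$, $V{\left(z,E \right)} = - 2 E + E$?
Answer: $-72$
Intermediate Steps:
$V{\left(z,E \right)} = - E$
$d{\left(r \right)} = 2$ ($d{\left(r \right)} = 2 + \sqrt{r - r} = 2 + \sqrt{0} = 2 + 0 = 2$)
$\left(\left(2 + 4\right) + 3\right) Z{\left(-4 \right)} d{\left(-5 \right)} = \left(\left(2 + 4\right) + 3\right) \left(-4\right) 2 = \left(6 + 3\right) \left(-4\right) 2 = 9 \left(-4\right) 2 = \left(-36\right) 2 = -72$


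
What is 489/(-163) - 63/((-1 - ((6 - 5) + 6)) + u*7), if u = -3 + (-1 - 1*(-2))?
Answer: -3/22 ≈ -0.13636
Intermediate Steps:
u = -2 (u = -3 + (-1 + 2) = -3 + 1 = -2)
489/(-163) - 63/((-1 - ((6 - 5) + 6)) + u*7) = 489/(-163) - 63/((-1 - ((6 - 5) + 6)) - 2*7) = 489*(-1/163) - 63/((-1 - (1 + 6)) - 14) = -3 - 63/((-1 - 1*7) - 14) = -3 - 63/((-1 - 7) - 14) = -3 - 63/(-8 - 14) = -3 - 63/(-22) = -3 - 63*(-1/22) = -3 + 63/22 = -3/22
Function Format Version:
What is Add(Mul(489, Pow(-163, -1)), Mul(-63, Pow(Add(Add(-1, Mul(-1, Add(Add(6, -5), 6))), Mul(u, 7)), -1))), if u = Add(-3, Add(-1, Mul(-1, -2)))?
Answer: Rational(-3, 22) ≈ -0.13636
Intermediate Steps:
u = -2 (u = Add(-3, Add(-1, 2)) = Add(-3, 1) = -2)
Add(Mul(489, Pow(-163, -1)), Mul(-63, Pow(Add(Add(-1, Mul(-1, Add(Add(6, -5), 6))), Mul(u, 7)), -1))) = Add(Mul(489, Pow(-163, -1)), Mul(-63, Pow(Add(Add(-1, Mul(-1, Add(Add(6, -5), 6))), Mul(-2, 7)), -1))) = Add(Mul(489, Rational(-1, 163)), Mul(-63, Pow(Add(Add(-1, Mul(-1, Add(1, 6))), -14), -1))) = Add(-3, Mul(-63, Pow(Add(Add(-1, Mul(-1, 7)), -14), -1))) = Add(-3, Mul(-63, Pow(Add(Add(-1, -7), -14), -1))) = Add(-3, Mul(-63, Pow(Add(-8, -14), -1))) = Add(-3, Mul(-63, Pow(-22, -1))) = Add(-3, Mul(-63, Rational(-1, 22))) = Add(-3, Rational(63, 22)) = Rational(-3, 22)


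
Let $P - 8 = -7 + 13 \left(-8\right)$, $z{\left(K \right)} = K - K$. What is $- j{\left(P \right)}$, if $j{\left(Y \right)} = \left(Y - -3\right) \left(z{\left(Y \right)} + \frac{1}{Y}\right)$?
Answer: $- \frac{100}{103} \approx -0.97087$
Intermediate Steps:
$z{\left(K \right)} = 0$
$P = -103$ ($P = 8 + \left(-7 + 13 \left(-8\right)\right) = 8 - 111 = -103$)
$j{\left(Y \right)} = \frac{3 + Y}{Y}$ ($j{\left(Y \right)} = \left(Y - -3\right) \left(0 + \frac{1}{Y}\right) = \frac{Y + 3}{Y} = \frac{3 + Y}{Y}$)
$- j{\left(P \right)} = - \frac{3 - 103}{-103} = - \frac{\left(-1\right) \left(-100\right)}{103} = \left(-1\right) \frac{100}{103} = - \frac{100}{103}$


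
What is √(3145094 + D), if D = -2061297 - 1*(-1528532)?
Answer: √2612329 ≈ 1616.3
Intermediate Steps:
D = -532765 (D = -2061297 + 1528532 = -532765)
√(3145094 + D) = √(3145094 - 532765) = √2612329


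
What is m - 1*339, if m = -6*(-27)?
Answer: -177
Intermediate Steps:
m = 162
m - 1*339 = 162 - 1*339 = 162 - 339 = -177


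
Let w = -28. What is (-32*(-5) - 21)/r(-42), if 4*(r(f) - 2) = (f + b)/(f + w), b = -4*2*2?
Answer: 19460/309 ≈ 62.977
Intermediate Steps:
b = -16 (b = -8*2 = -16)
r(f) = 2 + (-16 + f)/(4*(-28 + f)) (r(f) = 2 + ((f - 16)/(f - 28))/4 = 2 + ((-16 + f)/(-28 + f))/4 = 2 + (-16 + f)/(4*(-28 + f)))
(-32*(-5) - 21)/r(-42) = (-32*(-5) - 21)/((3*(-80 + 3*(-42))/(4*(-28 - 42)))) = (160 - 21)/(((3/4)*(-80 - 126)/(-70))) = 139/(((3/4)*(-1/70)*(-206))) = 139/(309/140) = 139*(140/309) = 19460/309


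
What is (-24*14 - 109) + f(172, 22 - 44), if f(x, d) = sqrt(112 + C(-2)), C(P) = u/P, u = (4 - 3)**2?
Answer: -445 + sqrt(446)/2 ≈ -434.44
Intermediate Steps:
u = 1 (u = 1**2 = 1)
C(P) = 1/P
f(x, d) = sqrt(446)/2 (f(x, d) = sqrt(112 + 1/(-2)) = sqrt(112 - 1/2) = sqrt(223/2) = sqrt(446)/2)
(-24*14 - 109) + f(172, 22 - 44) = (-24*14 - 109) + sqrt(446)/2 = (-336 - 109) + sqrt(446)/2 = -445 + sqrt(446)/2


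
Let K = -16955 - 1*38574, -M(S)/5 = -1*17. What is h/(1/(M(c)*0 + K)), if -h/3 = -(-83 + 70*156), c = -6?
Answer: -1805303319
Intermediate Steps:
M(S) = 85 (M(S) = -(-5)*17 = -5*(-17) = 85)
K = -55529 (K = -16955 - 38574 = -55529)
h = 32511 (h = -(-3)*(-83 + 70*156) = -(-3)*(-83 + 10920) = -(-3)*10837 = -3*(-10837) = 32511)
h/(1/(M(c)*0 + K)) = 32511/(1/(85*0 - 55529)) = 32511/(1/(0 - 55529)) = 32511/(1/(-55529)) = 32511/(-1/55529) = 32511*(-55529) = -1805303319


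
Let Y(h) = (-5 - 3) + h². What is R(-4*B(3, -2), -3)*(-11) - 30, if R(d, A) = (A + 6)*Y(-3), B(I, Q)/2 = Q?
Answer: -63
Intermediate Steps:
B(I, Q) = 2*Q
Y(h) = -8 + h²
R(d, A) = 6 + A (R(d, A) = (A + 6)*(-8 + (-3)²) = (6 + A)*(-8 + 9) = (6 + A)*1 = 6 + A)
R(-4*B(3, -2), -3)*(-11) - 30 = (6 - 3)*(-11) - 30 = 3*(-11) - 30 = -33 - 30 = -63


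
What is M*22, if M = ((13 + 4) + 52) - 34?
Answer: 770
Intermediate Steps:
M = 35 (M = (17 + 52) - 34 = 69 - 34 = 35)
M*22 = 35*22 = 770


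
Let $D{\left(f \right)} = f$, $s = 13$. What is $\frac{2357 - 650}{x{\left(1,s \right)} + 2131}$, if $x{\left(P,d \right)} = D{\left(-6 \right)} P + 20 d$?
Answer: $\frac{569}{795} \approx 0.71572$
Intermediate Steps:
$x{\left(P,d \right)} = - 6 P + 20 d$
$\frac{2357 - 650}{x{\left(1,s \right)} + 2131} = \frac{2357 - 650}{\left(\left(-6\right) 1 + 20 \cdot 13\right) + 2131} = \frac{1707}{\left(-6 + 260\right) + 2131} = \frac{1707}{254 + 2131} = \frac{1707}{2385} = 1707 \cdot \frac{1}{2385} = \frac{569}{795}$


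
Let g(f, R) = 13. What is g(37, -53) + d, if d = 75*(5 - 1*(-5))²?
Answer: 7513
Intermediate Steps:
d = 7500 (d = 75*(5 + 5)² = 75*10² = 75*100 = 7500)
g(37, -53) + d = 13 + 7500 = 7513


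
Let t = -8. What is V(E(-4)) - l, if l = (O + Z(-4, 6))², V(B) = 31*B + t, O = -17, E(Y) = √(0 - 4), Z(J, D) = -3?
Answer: -408 + 62*I ≈ -408.0 + 62.0*I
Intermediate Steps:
E(Y) = 2*I (E(Y) = √(-4) = 2*I)
V(B) = -8 + 31*B (V(B) = 31*B - 8 = -8 + 31*B)
l = 400 (l = (-17 - 3)² = (-20)² = 400)
V(E(-4)) - l = (-8 + 31*(2*I)) - 1*400 = (-8 + 62*I) - 400 = -408 + 62*I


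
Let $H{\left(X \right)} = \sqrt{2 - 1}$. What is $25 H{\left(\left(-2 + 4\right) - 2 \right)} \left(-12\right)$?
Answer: $-300$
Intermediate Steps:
$H{\left(X \right)} = 1$ ($H{\left(X \right)} = \sqrt{1} = 1$)
$25 H{\left(\left(-2 + 4\right) - 2 \right)} \left(-12\right) = 25 \cdot 1 \left(-12\right) = 25 \left(-12\right) = -300$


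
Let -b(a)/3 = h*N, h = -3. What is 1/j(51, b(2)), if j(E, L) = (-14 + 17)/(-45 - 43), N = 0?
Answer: -88/3 ≈ -29.333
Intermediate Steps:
b(a) = 0 (b(a) = -(-9)*0 = -3*0 = 0)
j(E, L) = -3/88 (j(E, L) = 3/(-88) = 3*(-1/88) = -3/88)
1/j(51, b(2)) = 1/(-3/88) = -88/3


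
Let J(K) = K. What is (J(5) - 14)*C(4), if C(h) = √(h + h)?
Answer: -18*√2 ≈ -25.456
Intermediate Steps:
C(h) = √2*√h (C(h) = √(2*h) = √2*√h)
(J(5) - 14)*C(4) = (5 - 14)*(√2*√4) = -9*√2*2 = -18*√2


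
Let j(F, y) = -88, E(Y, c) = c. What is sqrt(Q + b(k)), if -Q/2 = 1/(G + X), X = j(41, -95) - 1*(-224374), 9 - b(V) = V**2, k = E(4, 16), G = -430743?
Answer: I*sqrt(10528249320789)/206457 ≈ 15.716*I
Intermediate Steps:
k = 16
b(V) = 9 - V**2
X = 224286 (X = -88 - 1*(-224374) = -88 + 224374 = 224286)
Q = 2/206457 (Q = -2/(-430743 + 224286) = -2/(-206457) = -2*(-1/206457) = 2/206457 ≈ 9.6872e-6)
sqrt(Q + b(k)) = sqrt(2/206457 + (9 - 1*16**2)) = sqrt(2/206457 + (9 - 1*256)) = sqrt(2/206457 + (9 - 256)) = sqrt(2/206457 - 247) = sqrt(-50994877/206457) = I*sqrt(10528249320789)/206457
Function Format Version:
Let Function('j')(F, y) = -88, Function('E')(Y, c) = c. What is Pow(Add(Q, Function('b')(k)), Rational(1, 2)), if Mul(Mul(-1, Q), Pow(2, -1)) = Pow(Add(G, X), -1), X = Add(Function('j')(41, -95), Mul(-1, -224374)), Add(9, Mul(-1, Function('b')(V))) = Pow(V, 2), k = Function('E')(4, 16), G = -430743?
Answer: Mul(Rational(1, 206457), I, Pow(10528249320789, Rational(1, 2))) ≈ Mul(15.716, I)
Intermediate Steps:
k = 16
Function('b')(V) = Add(9, Mul(-1, Pow(V, 2)))
X = 224286 (X = Add(-88, Mul(-1, -224374)) = Add(-88, 224374) = 224286)
Q = Rational(2, 206457) (Q = Mul(-2, Pow(Add(-430743, 224286), -1)) = Mul(-2, Pow(-206457, -1)) = Mul(-2, Rational(-1, 206457)) = Rational(2, 206457) ≈ 9.6872e-6)
Pow(Add(Q, Function('b')(k)), Rational(1, 2)) = Pow(Add(Rational(2, 206457), Add(9, Mul(-1, Pow(16, 2)))), Rational(1, 2)) = Pow(Add(Rational(2, 206457), Add(9, Mul(-1, 256))), Rational(1, 2)) = Pow(Add(Rational(2, 206457), Add(9, -256)), Rational(1, 2)) = Pow(Add(Rational(2, 206457), -247), Rational(1, 2)) = Pow(Rational(-50994877, 206457), Rational(1, 2)) = Mul(Rational(1, 206457), I, Pow(10528249320789, Rational(1, 2)))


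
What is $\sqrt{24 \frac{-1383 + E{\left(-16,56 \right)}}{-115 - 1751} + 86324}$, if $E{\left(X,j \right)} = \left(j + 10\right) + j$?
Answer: $\frac{4 \sqrt{521932018}}{311} \approx 293.84$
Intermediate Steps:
$E{\left(X,j \right)} = 10 + 2 j$ ($E{\left(X,j \right)} = \left(10 + j\right) + j = 10 + 2 j$)
$\sqrt{24 \frac{-1383 + E{\left(-16,56 \right)}}{-115 - 1751} + 86324} = \sqrt{24 \frac{-1383 + \left(10 + 2 \cdot 56\right)}{-115 - 1751} + 86324} = \sqrt{24 \frac{-1383 + \left(10 + 112\right)}{-1866} + 86324} = \sqrt{24 \left(-1383 + 122\right) \left(- \frac{1}{1866}\right) + 86324} = \sqrt{24 \left(\left(-1261\right) \left(- \frac{1}{1866}\right)\right) + 86324} = \sqrt{24 \cdot \frac{1261}{1866} + 86324} = \sqrt{\frac{5044}{311} + 86324} = \sqrt{\frac{26851808}{311}} = \frac{4 \sqrt{521932018}}{311}$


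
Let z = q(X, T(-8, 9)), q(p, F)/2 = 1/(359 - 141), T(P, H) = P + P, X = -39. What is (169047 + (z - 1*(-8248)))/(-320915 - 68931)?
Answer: -9662578/21246607 ≈ -0.45478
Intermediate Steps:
T(P, H) = 2*P
q(p, F) = 1/109 (q(p, F) = 2/(359 - 141) = 2/218 = 2*(1/218) = 1/109)
z = 1/109 ≈ 0.0091743
(169047 + (z - 1*(-8248)))/(-320915 - 68931) = (169047 + (1/109 - 1*(-8248)))/(-320915 - 68931) = (169047 + (1/109 + 8248))/(-389846) = (169047 + 899033/109)*(-1/389846) = (19325156/109)*(-1/389846) = -9662578/21246607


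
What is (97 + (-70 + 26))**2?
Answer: 2809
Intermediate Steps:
(97 + (-70 + 26))**2 = (97 - 44)**2 = 53**2 = 2809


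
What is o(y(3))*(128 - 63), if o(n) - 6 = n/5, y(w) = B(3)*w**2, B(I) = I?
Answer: 741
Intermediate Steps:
y(w) = 3*w**2
o(n) = 6 + n/5
o(y(3))*(128 - 63) = (6 + (3*3**2)/5)*(128 - 63) = (6 + (3*9)/5)*65 = (6 + (1/5)*27)*65 = (6 + 27/5)*65 = (57/5)*65 = 741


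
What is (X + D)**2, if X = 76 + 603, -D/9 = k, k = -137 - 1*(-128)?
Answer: 577600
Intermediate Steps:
k = -9 (k = -137 + 128 = -9)
D = 81 (D = -9*(-9) = 81)
X = 679
(X + D)**2 = (679 + 81)**2 = 760**2 = 577600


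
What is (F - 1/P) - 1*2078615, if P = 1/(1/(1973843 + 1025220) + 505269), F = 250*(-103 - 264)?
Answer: -8024394930943/2999063 ≈ -2.6756e+6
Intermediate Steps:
F = -91750 (F = 250*(-367) = -91750)
P = 2999063/1515333562948 (P = 1/(1/2999063 + 505269) = 1/(1515333562948/2999063) = 2999063/1515333562948 ≈ 1.9791e-6)
(F - 1/P) - 1*2078615 = (-91750 - 1/2999063/1515333562948) - 1*2078615 = (-91750 - 1*1515333562948/2999063) - 2078615 = (-91750 - 1515333562948/2999063) - 2078615 = -1790497593198/2999063 - 2078615 = -8024394930943/2999063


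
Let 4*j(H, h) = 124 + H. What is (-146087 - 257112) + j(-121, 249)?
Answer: -1612793/4 ≈ -4.0320e+5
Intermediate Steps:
j(H, h) = 31 + H/4 (j(H, h) = (124 + H)/4 = 31 + H/4)
(-146087 - 257112) + j(-121, 249) = (-146087 - 257112) + (31 + (1/4)*(-121)) = -403199 + (31 - 121/4) = -403199 + 3/4 = -1612793/4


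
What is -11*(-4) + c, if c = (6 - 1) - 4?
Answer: 45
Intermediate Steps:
c = 1 (c = 5 - 4 = 1)
-11*(-4) + c = -11*(-4) + 1 = 44 + 1 = 45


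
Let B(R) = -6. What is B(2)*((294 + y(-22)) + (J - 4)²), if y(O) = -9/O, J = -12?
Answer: -36327/11 ≈ -3302.5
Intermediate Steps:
B(2)*((294 + y(-22)) + (J - 4)²) = -6*((294 - 9/(-22)) + (-12 - 4)²) = -6*((294 - 9*(-1/22)) + (-16)²) = -6*((294 + 9/22) + 256) = -6*(6477/22 + 256) = -6*12109/22 = -36327/11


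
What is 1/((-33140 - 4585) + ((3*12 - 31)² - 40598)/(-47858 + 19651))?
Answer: -28207/1064068502 ≈ -2.6509e-5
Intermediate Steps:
1/((-33140 - 4585) + ((3*12 - 31)² - 40598)/(-47858 + 19651)) = 1/(-37725 + ((36 - 31)² - 40598)/(-28207)) = 1/(-37725 + (5² - 40598)*(-1/28207)) = 1/(-37725 + (25 - 40598)*(-1/28207)) = 1/(-37725 - 40573*(-1/28207)) = 1/(-37725 + 40573/28207) = 1/(-1064068502/28207) = -28207/1064068502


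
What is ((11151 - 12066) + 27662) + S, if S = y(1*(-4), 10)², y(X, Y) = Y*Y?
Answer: 36747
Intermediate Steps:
y(X, Y) = Y²
S = 10000 (S = (10²)² = 100² = 10000)
((11151 - 12066) + 27662) + S = ((11151 - 12066) + 27662) + 10000 = (-915 + 27662) + 10000 = 26747 + 10000 = 36747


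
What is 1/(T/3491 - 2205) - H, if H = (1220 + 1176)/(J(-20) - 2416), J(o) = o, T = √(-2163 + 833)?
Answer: 1013620464197920/1031017729506177 - 3491*I*√1330/59253892500355 ≈ 0.98313 - 2.1486e-9*I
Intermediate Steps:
T = I*√1330 (T = √(-1330) = I*√1330 ≈ 36.469*I)
H = -599/609 (H = (1220 + 1176)/(-20 - 2416) = 2396/(-2436) = 2396*(-1/2436) = -599/609 ≈ -0.98358)
1/(T/3491 - 2205) - H = 1/((I*√1330)/3491 - 2205) - 1*(-599/609) = 1/((I*√1330)*(1/3491) - 2205) + 599/609 = 1/(I*√1330/3491 - 2205) + 599/609 = 1/(-2205 + I*√1330/3491) + 599/609 = 599/609 + 1/(-2205 + I*√1330/3491)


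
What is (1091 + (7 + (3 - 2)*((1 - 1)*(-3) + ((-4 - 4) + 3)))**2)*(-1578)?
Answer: -1727910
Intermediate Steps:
(1091 + (7 + (3 - 2)*((1 - 1)*(-3) + ((-4 - 4) + 3)))**2)*(-1578) = (1091 + (7 + 1*(0*(-3) + (-8 + 3)))**2)*(-1578) = (1091 + (7 + 1*(0 - 5))**2)*(-1578) = (1091 + (7 + 1*(-5))**2)*(-1578) = (1091 + (7 - 5)**2)*(-1578) = (1091 + 2**2)*(-1578) = (1091 + 4)*(-1578) = 1095*(-1578) = -1727910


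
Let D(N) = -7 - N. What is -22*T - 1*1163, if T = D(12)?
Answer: -745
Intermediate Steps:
T = -19 (T = -7 - 1*12 = -7 - 12 = -19)
-22*T - 1*1163 = -22*(-19) - 1*1163 = 418 - 1163 = -745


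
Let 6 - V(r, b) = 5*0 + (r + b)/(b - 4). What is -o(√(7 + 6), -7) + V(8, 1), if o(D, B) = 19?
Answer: -10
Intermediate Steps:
V(r, b) = 6 - (b + r)/(-4 + b) (V(r, b) = 6 - (5*0 + (r + b)/(b - 4)) = 6 - (0 + (b + r)/(-4 + b)) = 6 - (b + r)/(-4 + b))
-o(√(7 + 6), -7) + V(8, 1) = -1*19 + (-24 - 1*8 + 5*1)/(-4 + 1) = -19 + (-24 - 8 + 5)/(-3) = -19 - ⅓*(-27) = -19 + 9 = -10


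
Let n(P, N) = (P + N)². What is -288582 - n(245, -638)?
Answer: -443031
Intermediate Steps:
n(P, N) = (N + P)²
-288582 - n(245, -638) = -288582 - (-638 + 245)² = -288582 - 1*(-393)² = -288582 - 1*154449 = -288582 - 154449 = -443031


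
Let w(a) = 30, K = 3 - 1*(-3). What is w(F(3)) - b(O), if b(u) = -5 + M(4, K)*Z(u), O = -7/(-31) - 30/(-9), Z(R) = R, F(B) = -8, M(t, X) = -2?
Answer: 3917/93 ≈ 42.118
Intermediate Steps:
K = 6 (K = 3 + 3 = 6)
O = 331/93 (O = -7*(-1/31) - 30*(-1/9) = 7/31 + 10/3 = 331/93 ≈ 3.5591)
b(u) = -5 - 2*u
w(F(3)) - b(O) = 30 - (-5 - 2*331/93) = 30 - (-5 - 662/93) = 30 - 1*(-1127/93) = 30 + 1127/93 = 3917/93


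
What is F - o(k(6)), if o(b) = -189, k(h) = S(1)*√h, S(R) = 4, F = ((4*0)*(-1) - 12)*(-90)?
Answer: 1269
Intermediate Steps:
F = 1080 (F = (0*(-1) - 12)*(-90) = (0 - 12)*(-90) = -12*(-90) = 1080)
k(h) = 4*√h
F - o(k(6)) = 1080 - 1*(-189) = 1080 + 189 = 1269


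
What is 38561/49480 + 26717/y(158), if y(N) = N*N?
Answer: 571148491/308804680 ≈ 1.8495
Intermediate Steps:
y(N) = N**2
38561/49480 + 26717/y(158) = 38561/49480 + 26717/(158**2) = 38561*(1/49480) + 26717/24964 = 38561/49480 + 26717*(1/24964) = 38561/49480 + 26717/24964 = 571148491/308804680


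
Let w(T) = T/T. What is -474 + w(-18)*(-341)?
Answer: -815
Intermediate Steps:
w(T) = 1
-474 + w(-18)*(-341) = -474 + 1*(-341) = -474 - 341 = -815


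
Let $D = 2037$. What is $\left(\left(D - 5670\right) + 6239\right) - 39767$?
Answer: $-37161$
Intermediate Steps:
$\left(\left(D - 5670\right) + 6239\right) - 39767 = \left(\left(2037 - 5670\right) + 6239\right) - 39767 = \left(-3633 + 6239\right) - 39767 = 2606 - 39767 = -37161$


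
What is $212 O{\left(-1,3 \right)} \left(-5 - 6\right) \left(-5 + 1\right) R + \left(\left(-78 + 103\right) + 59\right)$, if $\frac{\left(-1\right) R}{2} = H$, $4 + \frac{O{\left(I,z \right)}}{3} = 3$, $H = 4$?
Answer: $223956$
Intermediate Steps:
$O{\left(I,z \right)} = -3$ ($O{\left(I,z \right)} = -12 + 3 \cdot 3 = -12 + 9 = -3$)
$R = -8$ ($R = \left(-2\right) 4 = -8$)
$212 O{\left(-1,3 \right)} \left(-5 - 6\right) \left(-5 + 1\right) R + \left(\left(-78 + 103\right) + 59\right) = 212 - 3 \left(-5 - 6\right) \left(-5 + 1\right) \left(-8\right) + \left(\left(-78 + 103\right) + 59\right) = 212 - 3 \left(-5 - 6\right) \left(-4\right) \left(-8\right) + \left(25 + 59\right) = 212 - 3 \left(\left(-11\right) \left(-4\right)\right) \left(-8\right) + 84 = 212 \left(-3\right) 44 \left(-8\right) + 84 = 212 \left(\left(-132\right) \left(-8\right)\right) + 84 = 212 \cdot 1056 + 84 = 223872 + 84 = 223956$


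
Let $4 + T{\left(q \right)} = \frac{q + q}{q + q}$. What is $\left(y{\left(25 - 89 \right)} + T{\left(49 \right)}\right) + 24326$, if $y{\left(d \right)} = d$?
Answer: $24259$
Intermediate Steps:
$T{\left(q \right)} = -3$ ($T{\left(q \right)} = -4 + \frac{q + q}{q + q} = -4 + \frac{2 q}{2 q} = -4 + 2 q \frac{1}{2 q} = -4 + 1 = -3$)
$\left(y{\left(25 - 89 \right)} + T{\left(49 \right)}\right) + 24326 = \left(\left(25 - 89\right) - 3\right) + 24326 = \left(-64 - 3\right) + 24326 = -67 + 24326 = 24259$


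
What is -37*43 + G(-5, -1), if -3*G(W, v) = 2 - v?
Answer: -1592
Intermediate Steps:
G(W, v) = -⅔ + v/3 (G(W, v) = -(2 - v)/3 = -⅔ + v/3)
-37*43 + G(-5, -1) = -37*43 + (-⅔ + (⅓)*(-1)) = -1591 + (-⅔ - ⅓) = -1591 - 1 = -1592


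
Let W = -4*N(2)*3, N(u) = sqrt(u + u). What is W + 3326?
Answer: 3302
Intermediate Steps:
N(u) = sqrt(2)*sqrt(u) (N(u) = sqrt(2*u) = sqrt(2)*sqrt(u))
W = -24 (W = -4*sqrt(2)*sqrt(2)*3 = -4*2*3 = -8*3 = -24)
W + 3326 = -24 + 3326 = 3302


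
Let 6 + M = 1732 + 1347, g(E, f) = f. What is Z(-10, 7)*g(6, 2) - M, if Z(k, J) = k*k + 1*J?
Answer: -2859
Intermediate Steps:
M = 3073 (M = -6 + (1732 + 1347) = -6 + 3079 = 3073)
Z(k, J) = J + k**2 (Z(k, J) = k**2 + J = J + k**2)
Z(-10, 7)*g(6, 2) - M = (7 + (-10)**2)*2 - 1*3073 = (7 + 100)*2 - 3073 = 107*2 - 3073 = 214 - 3073 = -2859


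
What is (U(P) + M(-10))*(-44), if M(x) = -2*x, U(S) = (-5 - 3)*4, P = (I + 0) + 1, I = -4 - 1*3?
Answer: 528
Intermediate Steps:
I = -7 (I = -4 - 3 = -7)
P = -6 (P = (-7 + 0) + 1 = -7 + 1 = -6)
U(S) = -32 (U(S) = -8*4 = -32)
(U(P) + M(-10))*(-44) = (-32 - 2*(-10))*(-44) = (-32 + 20)*(-44) = -12*(-44) = 528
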